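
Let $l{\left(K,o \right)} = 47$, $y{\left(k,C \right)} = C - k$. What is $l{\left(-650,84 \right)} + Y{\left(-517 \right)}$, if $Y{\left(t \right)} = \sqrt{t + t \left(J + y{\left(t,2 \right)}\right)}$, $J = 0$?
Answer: $47 + 2 i \sqrt{67210} \approx 47.0 + 518.5 i$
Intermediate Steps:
$Y{\left(t \right)} = \sqrt{t + t \left(2 - t\right)}$ ($Y{\left(t \right)} = \sqrt{t + t \left(0 - \left(-2 + t\right)\right)} = \sqrt{t + t \left(2 - t\right)}$)
$l{\left(-650,84 \right)} + Y{\left(-517 \right)} = 47 + \sqrt{- 517 \left(3 - -517\right)} = 47 + \sqrt{- 517 \left(3 + 517\right)} = 47 + \sqrt{\left(-517\right) 520} = 47 + \sqrt{-268840} = 47 + 2 i \sqrt{67210}$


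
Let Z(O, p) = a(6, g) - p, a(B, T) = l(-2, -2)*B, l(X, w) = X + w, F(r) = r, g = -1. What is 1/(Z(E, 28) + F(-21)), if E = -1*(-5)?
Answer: -1/73 ≈ -0.013699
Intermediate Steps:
E = 5
a(B, T) = -4*B (a(B, T) = (-2 - 2)*B = -4*B)
Z(O, p) = -24 - p (Z(O, p) = -4*6 - p = -24 - p)
1/(Z(E, 28) + F(-21)) = 1/((-24 - 1*28) - 21) = 1/((-24 - 28) - 21) = 1/(-52 - 21) = 1/(-73) = -1/73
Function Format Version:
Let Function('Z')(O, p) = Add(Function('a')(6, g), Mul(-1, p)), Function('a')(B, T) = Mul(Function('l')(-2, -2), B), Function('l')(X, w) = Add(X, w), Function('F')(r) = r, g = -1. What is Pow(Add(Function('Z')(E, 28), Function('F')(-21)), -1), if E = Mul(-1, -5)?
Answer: Rational(-1, 73) ≈ -0.013699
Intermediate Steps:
E = 5
Function('a')(B, T) = Mul(-4, B) (Function('a')(B, T) = Mul(Add(-2, -2), B) = Mul(-4, B))
Function('Z')(O, p) = Add(-24, Mul(-1, p)) (Function('Z')(O, p) = Add(Mul(-4, 6), Mul(-1, p)) = Add(-24, Mul(-1, p)))
Pow(Add(Function('Z')(E, 28), Function('F')(-21)), -1) = Pow(Add(Add(-24, Mul(-1, 28)), -21), -1) = Pow(Add(Add(-24, -28), -21), -1) = Pow(Add(-52, -21), -1) = Pow(-73, -1) = Rational(-1, 73)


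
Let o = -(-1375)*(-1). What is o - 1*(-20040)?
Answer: 18665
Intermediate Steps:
o = -1375 (o = -275*5 = -1375)
o - 1*(-20040) = -1375 - 1*(-20040) = -1375 + 20040 = 18665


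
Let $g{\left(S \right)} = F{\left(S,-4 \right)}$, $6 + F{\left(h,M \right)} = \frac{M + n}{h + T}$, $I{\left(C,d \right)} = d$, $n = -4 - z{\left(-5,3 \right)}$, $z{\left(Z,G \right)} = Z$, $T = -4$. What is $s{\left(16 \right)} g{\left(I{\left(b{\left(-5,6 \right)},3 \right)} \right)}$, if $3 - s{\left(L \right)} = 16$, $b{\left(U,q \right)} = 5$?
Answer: $39$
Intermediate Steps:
$n = 1$ ($n = -4 - -5 = -4 + 5 = 1$)
$s{\left(L \right)} = -13$ ($s{\left(L \right)} = 3 - 16 = -13$)
$F{\left(h,M \right)} = -6 + \frac{1 + M}{-4 + h}$ ($F{\left(h,M \right)} = -6 + \frac{M + 1}{h - 4} = -6 + \frac{1 + M}{-4 + h}$)
$g{\left(S \right)} = \frac{21 - 6 S}{-4 + S}$ ($g{\left(S \right)} = \frac{25 - 4 - 6 S}{-4 + S} = \frac{21 - 6 S}{-4 + S}$)
$s{\left(16 \right)} g{\left(I{\left(b{\left(-5,6 \right)},3 \right)} \right)} = - 13 \frac{3 \left(7 - 6\right)}{-4 + 3} = - 13 \frac{3 \left(7 - 6\right)}{-1} = - 13 \cdot 3 \left(-1\right) 1 = \left(-13\right) \left(-3\right) = 39$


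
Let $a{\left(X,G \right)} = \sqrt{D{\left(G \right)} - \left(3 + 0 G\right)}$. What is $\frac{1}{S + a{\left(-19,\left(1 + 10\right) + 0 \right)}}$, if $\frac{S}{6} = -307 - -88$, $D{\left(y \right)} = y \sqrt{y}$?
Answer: $- \frac{1}{1314 - \sqrt{-3 + 11 \sqrt{11}}} \approx -0.0007644$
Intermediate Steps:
$D{\left(y \right)} = y^{\frac{3}{2}}$
$a{\left(X,G \right)} = \sqrt{-3 + G^{\frac{3}{2}}}$ ($a{\left(X,G \right)} = \sqrt{G^{\frac{3}{2}} - \left(3 + 0 G\right)} = \sqrt{G^{\frac{3}{2}} + \left(0 - 3\right)} = \sqrt{G^{\frac{3}{2}} - 3} = \sqrt{-3 + G^{\frac{3}{2}}}$)
$S = -1314$ ($S = 6 \left(-307 - -88\right) = 6 \left(-307 + 88\right) = 6 \left(-219\right) = -1314$)
$\frac{1}{S + a{\left(-19,\left(1 + 10\right) + 0 \right)}} = \frac{1}{-1314 + \sqrt{-3 + \left(\left(1 + 10\right) + 0\right)^{\frac{3}{2}}}} = \frac{1}{-1314 + \sqrt{-3 + \left(11 + 0\right)^{\frac{3}{2}}}} = \frac{1}{-1314 + \sqrt{-3 + 11^{\frac{3}{2}}}} = \frac{1}{-1314 + \sqrt{-3 + 11 \sqrt{11}}}$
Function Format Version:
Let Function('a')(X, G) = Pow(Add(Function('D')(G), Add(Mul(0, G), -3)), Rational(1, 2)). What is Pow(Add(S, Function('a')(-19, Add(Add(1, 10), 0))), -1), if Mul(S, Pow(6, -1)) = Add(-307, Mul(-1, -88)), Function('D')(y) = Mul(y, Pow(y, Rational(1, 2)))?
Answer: Mul(-1, Pow(Add(1314, Mul(-1, Pow(Add(-3, Mul(11, Pow(11, Rational(1, 2)))), Rational(1, 2)))), -1)) ≈ -0.00076440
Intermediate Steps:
Function('D')(y) = Pow(y, Rational(3, 2))
Function('a')(X, G) = Pow(Add(-3, Pow(G, Rational(3, 2))), Rational(1, 2)) (Function('a')(X, G) = Pow(Add(Pow(G, Rational(3, 2)), Add(Mul(0, G), -3)), Rational(1, 2)) = Pow(Add(Pow(G, Rational(3, 2)), Add(0, -3)), Rational(1, 2)) = Pow(Add(Pow(G, Rational(3, 2)), -3), Rational(1, 2)) = Pow(Add(-3, Pow(G, Rational(3, 2))), Rational(1, 2)))
S = -1314 (S = Mul(6, Add(-307, Mul(-1, -88))) = Mul(6, Add(-307, 88)) = Mul(6, -219) = -1314)
Pow(Add(S, Function('a')(-19, Add(Add(1, 10), 0))), -1) = Pow(Add(-1314, Pow(Add(-3, Pow(Add(Add(1, 10), 0), Rational(3, 2))), Rational(1, 2))), -1) = Pow(Add(-1314, Pow(Add(-3, Pow(Add(11, 0), Rational(3, 2))), Rational(1, 2))), -1) = Pow(Add(-1314, Pow(Add(-3, Pow(11, Rational(3, 2))), Rational(1, 2))), -1) = Pow(Add(-1314, Pow(Add(-3, Mul(11, Pow(11, Rational(1, 2)))), Rational(1, 2))), -1)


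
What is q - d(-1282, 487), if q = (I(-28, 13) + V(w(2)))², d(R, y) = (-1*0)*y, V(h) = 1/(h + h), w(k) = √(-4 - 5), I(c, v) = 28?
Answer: (168 - I)²/36 ≈ 783.97 - 9.3333*I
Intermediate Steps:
w(k) = 3*I (w(k) = √(-9) = 3*I)
V(h) = 1/(2*h)
d(R, y) = 0 (d(R, y) = 0*y = 0)
q = (28 - I/6)² (q = (28 + 1/(2*((3*I))))² = (28 + (-I/3)/2)² = (28 - I/6)² ≈ 783.97 - 9.333*I)
q - d(-1282, 487) = (168 - I)²/36 - 1*0 = (168 - I)²/36 + 0 = (168 - I)²/36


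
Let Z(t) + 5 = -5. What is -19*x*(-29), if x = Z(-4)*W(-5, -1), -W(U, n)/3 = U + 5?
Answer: 0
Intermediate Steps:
W(U, n) = -15 - 3*U (W(U, n) = -3*(U + 5) = -3*(5 + U) = -15 - 3*U)
Z(t) = -10 (Z(t) = -5 - 5 = -10)
x = 0 (x = -10*(-15 - 3*(-5)) = -10*(-15 + 15) = -10*0 = 0)
-19*x*(-29) = -19*0*(-29) = 0*(-29) = 0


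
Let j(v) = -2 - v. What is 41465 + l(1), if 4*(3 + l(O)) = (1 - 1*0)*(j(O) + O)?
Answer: 82923/2 ≈ 41462.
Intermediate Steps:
l(O) = -7/2 (l(O) = -3 + ((1 - 1*0)*((-2 - O) + O))/4 = -3 + ((1 + 0)*(-2))/4 = -3 + (1*(-2))/4 = -3 + (¼)*(-2) = -3 - ½ = -7/2)
41465 + l(1) = 41465 - 7/2 = 82923/2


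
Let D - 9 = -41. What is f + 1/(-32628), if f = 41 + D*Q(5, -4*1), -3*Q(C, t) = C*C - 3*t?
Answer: 14214931/32628 ≈ 435.67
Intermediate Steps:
D = -32 (D = 9 - 41 = -32)
Q(C, t) = t - C²/3 (Q(C, t) = -(C*C - 3*t)/3 = -(C² - 3*t)/3 = t - C²/3)
f = 1307/3 (f = 41 - 32*(-4*1 - ⅓*5²) = 41 - 32*(-4 - ⅓*25) = 41 - 32*(-4 - 25/3) = 41 - 32*(-37/3) = 41 + 1184/3 = 1307/3 ≈ 435.67)
f + 1/(-32628) = 1307/3 + 1/(-32628) = 1307/3 - 1/32628 = 14214931/32628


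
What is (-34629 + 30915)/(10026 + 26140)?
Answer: -1857/18083 ≈ -0.10269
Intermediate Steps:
(-34629 + 30915)/(10026 + 26140) = -3714/36166 = -3714*1/36166 = -1857/18083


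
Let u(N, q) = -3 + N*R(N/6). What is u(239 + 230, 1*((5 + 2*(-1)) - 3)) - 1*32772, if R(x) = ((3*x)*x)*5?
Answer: 515415245/12 ≈ 4.2951e+7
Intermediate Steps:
R(x) = 15*x² (R(x) = (3*x²)*5 = 15*x²)
u(N, q) = -3 + 5*N³/12 (u(N, q) = -3 + N*(15*(N/6)²) = -3 + N*(15*(N²/36)) = -3 + N*(5*N²/12) = -3 + 5*N³/12)
u(239 + 230, 1*((5 + 2*(-1)) - 3)) - 1*32772 = (-3 + 5*(239 + 230)³/12) - 1*32772 = (-3 + (5/12)*469³) - 32772 = (-3 + (5/12)*103161709) - 32772 = (-3 + 515808545/12) - 32772 = 515808509/12 - 32772 = 515415245/12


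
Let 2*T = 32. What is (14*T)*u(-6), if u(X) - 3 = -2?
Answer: 224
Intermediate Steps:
T = 16 (T = (1/2)*32 = 16)
u(X) = 1 (u(X) = 3 - 2 = 1)
(14*T)*u(-6) = (14*16)*1 = 224*1 = 224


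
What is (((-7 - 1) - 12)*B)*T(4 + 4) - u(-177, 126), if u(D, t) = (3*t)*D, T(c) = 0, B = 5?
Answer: 66906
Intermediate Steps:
u(D, t) = 3*D*t
(((-7 - 1) - 12)*B)*T(4 + 4) - u(-177, 126) = (((-7 - 1) - 12)*5)*0 - 3*(-177)*126 = ((-8 - 12)*5)*0 - 1*(-66906) = -20*5*0 + 66906 = -100*0 + 66906 = 0 + 66906 = 66906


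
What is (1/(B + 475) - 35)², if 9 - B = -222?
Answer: 610534681/498436 ≈ 1224.9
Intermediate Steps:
B = 231 (B = 9 - 1*(-222) = 9 + 222 = 231)
(1/(B + 475) - 35)² = (1/(231 + 475) - 35)² = (1/706 - 35)² = (-24709/706)² = 610534681/498436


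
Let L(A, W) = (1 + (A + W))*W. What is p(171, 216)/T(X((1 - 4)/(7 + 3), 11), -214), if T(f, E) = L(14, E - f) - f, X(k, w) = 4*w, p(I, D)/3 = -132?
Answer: -198/31325 ≈ -0.0063208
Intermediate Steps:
p(I, D) = -396 (p(I, D) = 3*(-132) = -396)
L(A, W) = W*(1 + A + W) (L(A, W) = (1 + A + W)*W = W*(1 + A + W))
T(f, E) = -f + (E - f)*(15 + E - f) (T(f, E) = (E - f)*(1 + 14 + (E - f)) - f = (E - f)*(15 + E - f) - f = -f + (E - f)*(15 + E - f))
p(171, 216)/T(X((1 - 4)/(7 + 3), 11), -214) = -396/(-4*11 + (-214 - 4*11)*(15 - 214 - 4*11)) = -396/(-1*44 + (-214 - 1*44)*(15 - 214 - 1*44)) = -396/(-44 + (-214 - 44)*(15 - 214 - 44)) = -396/(-44 - 258*(-243)) = -396/(-44 + 62694) = -396/62650 = -396*1/62650 = -198/31325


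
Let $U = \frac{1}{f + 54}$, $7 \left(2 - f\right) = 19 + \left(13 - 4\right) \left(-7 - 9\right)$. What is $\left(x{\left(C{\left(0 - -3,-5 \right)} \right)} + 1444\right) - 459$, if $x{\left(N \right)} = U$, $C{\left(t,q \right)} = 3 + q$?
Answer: $\frac{509252}{517} \approx 985.01$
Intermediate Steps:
$f = \frac{139}{7}$ ($f = 2 - \frac{19 + \left(13 - 4\right) \left(-7 - 9\right)}{7} = 2 - \frac{19 + 9 \left(-16\right)}{7} = 2 - \frac{19 - 144}{7} = 2 - - \frac{125}{7} = 2 + \frac{125}{7} = \frac{139}{7} \approx 19.857$)
$U = \frac{7}{517}$ ($U = \frac{1}{\frac{139}{7} + 54} = \frac{1}{\frac{517}{7}} = \frac{7}{517} \approx 0.01354$)
$x{\left(N \right)} = \frac{7}{517}$
$\left(x{\left(C{\left(0 - -3,-5 \right)} \right)} + 1444\right) - 459 = \left(\frac{7}{517} + 1444\right) - 459 = \frac{746555}{517} - 459 = \frac{509252}{517}$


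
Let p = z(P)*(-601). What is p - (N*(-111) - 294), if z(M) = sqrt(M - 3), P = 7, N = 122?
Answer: 12634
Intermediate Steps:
z(M) = sqrt(-3 + M)
p = -1202 (p = sqrt(-3 + 7)*(-601) = sqrt(4)*(-601) = 2*(-601) = -1202)
p - (N*(-111) - 294) = -1202 - (122*(-111) - 294) = -1202 - (-13542 - 294) = -1202 - 1*(-13836) = -1202 + 13836 = 12634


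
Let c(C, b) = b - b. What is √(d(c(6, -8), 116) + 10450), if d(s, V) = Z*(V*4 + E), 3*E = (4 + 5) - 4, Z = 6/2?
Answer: √11847 ≈ 108.84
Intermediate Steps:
Z = 3 (Z = 6*(½) = 3)
c(C, b) = 0
E = 5/3 (E = ((4 + 5) - 4)/3 = (9 - 4)/3 = (⅓)*5 = 5/3 ≈ 1.6667)
d(s, V) = 5 + 12*V (d(s, V) = 3*(V*4 + 5/3) = 3*(4*V + 5/3) = 3*(5/3 + 4*V) = 5 + 12*V)
√(d(c(6, -8), 116) + 10450) = √((5 + 12*116) + 10450) = √((5 + 1392) + 10450) = √(1397 + 10450) = √11847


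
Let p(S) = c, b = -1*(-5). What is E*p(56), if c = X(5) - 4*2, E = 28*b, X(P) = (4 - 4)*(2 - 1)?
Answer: -1120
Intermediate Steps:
b = 5
X(P) = 0 (X(P) = 0*1 = 0)
E = 140 (E = 28*5 = 140)
c = -8 (c = 0 - 4*2 = 0 - 8 = -8)
p(S) = -8
E*p(56) = 140*(-8) = -1120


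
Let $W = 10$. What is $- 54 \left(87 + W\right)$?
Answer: $-5238$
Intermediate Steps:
$- 54 \left(87 + W\right) = - 54 \left(87 + 10\right) = \left(-54\right) 97 = -5238$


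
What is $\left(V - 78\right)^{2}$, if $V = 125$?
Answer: $2209$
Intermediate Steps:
$\left(V - 78\right)^{2} = \left(125 - 78\right)^{2} = 47^{2} = 2209$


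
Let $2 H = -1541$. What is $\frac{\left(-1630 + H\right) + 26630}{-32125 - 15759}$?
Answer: $- \frac{48459}{95768} \approx -0.506$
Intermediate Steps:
$H = - \frac{1541}{2}$ ($H = \frac{1}{2} \left(-1541\right) = - \frac{1541}{2} \approx -770.5$)
$\frac{\left(-1630 + H\right) + 26630}{-32125 - 15759} = \frac{\left(-1630 - \frac{1541}{2}\right) + 26630}{-32125 - 15759} = \frac{- \frac{4801}{2} + 26630}{-32125 - 15759} = \frac{48459}{2 \left(-47884\right)} = \frac{48459}{2} \left(- \frac{1}{47884}\right) = - \frac{48459}{95768}$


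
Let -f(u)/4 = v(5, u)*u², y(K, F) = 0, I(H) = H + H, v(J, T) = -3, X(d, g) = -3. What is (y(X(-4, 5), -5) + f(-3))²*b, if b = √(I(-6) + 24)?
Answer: 23328*√3 ≈ 40405.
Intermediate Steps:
I(H) = 2*H
b = 2*√3 (b = √(2*(-6) + 24) = √(-12 + 24) = √12 = 2*√3 ≈ 3.4641)
f(u) = 12*u² (f(u) = -(-12)*u² = 12*u²)
(y(X(-4, 5), -5) + f(-3))²*b = (0 + 12*(-3)²)²*(2*√3) = (0 + 12*9)²*(2*√3) = (0 + 108)²*(2*√3) = 108²*(2*√3) = 11664*(2*√3) = 23328*√3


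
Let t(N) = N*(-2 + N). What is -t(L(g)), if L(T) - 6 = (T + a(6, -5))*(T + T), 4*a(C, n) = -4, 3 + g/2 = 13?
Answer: -585224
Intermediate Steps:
g = 20 (g = -6 + 2*13 = -6 + 26 = 20)
a(C, n) = -1 (a(C, n) = (1/4)*(-4) = -1)
L(T) = 6 + 2*T*(-1 + T) (L(T) = 6 + (T - 1)*(T + T) = 6 + (-1 + T)*(2*T) = 6 + 2*T*(-1 + T))
-t(L(g)) = -(6 - 2*20 + 2*20**2)*(-2 + (6 - 2*20 + 2*20**2)) = -(6 - 40 + 2*400)*(-2 + (6 - 40 + 2*400)) = -(6 - 40 + 800)*(-2 + (6 - 40 + 800)) = -766*(-2 + 766) = -766*764 = -1*585224 = -585224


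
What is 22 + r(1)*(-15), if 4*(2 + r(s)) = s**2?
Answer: 193/4 ≈ 48.250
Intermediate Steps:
r(s) = -2 + s**2/4
22 + r(1)*(-15) = 22 + (-2 + (1/4)*1**2)*(-15) = 22 + (-2 + (1/4)*1)*(-15) = 22 + (-2 + 1/4)*(-15) = 22 - 7/4*(-15) = 22 + 105/4 = 193/4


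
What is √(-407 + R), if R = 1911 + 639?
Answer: √2143 ≈ 46.293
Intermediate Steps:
R = 2550
√(-407 + R) = √(-407 + 2550) = √2143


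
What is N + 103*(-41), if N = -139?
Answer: -4362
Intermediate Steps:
N + 103*(-41) = -139 + 103*(-41) = -139 - 4223 = -4362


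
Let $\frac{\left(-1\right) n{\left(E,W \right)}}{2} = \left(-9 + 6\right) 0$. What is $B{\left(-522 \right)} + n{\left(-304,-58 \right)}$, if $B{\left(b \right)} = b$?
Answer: $-522$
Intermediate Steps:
$n{\left(E,W \right)} = 0$ ($n{\left(E,W \right)} = - 2 \left(-9 + 6\right) 0 = - 2 \left(\left(-3\right) 0\right) = \left(-2\right) 0 = 0$)
$B{\left(-522 \right)} + n{\left(-304,-58 \right)} = -522 + 0 = -522$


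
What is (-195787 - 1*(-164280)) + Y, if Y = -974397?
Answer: -1005904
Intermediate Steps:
(-195787 - 1*(-164280)) + Y = (-195787 - 1*(-164280)) - 974397 = (-195787 + 164280) - 974397 = -31507 - 974397 = -1005904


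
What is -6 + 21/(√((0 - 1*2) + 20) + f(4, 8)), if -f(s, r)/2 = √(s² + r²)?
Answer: 3*(7 - 6*√2 + 16*√5)/(-8*√5 + 3*√2) ≈ -7.5389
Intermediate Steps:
f(s, r) = -2*√(r² + s²) (f(s, r) = -2*√(s² + r²) = -2*√(r² + s²))
-6 + 21/(√((0 - 1*2) + 20) + f(4, 8)) = -6 + 21/(√((0 - 1*2) + 20) - 2*√(8² + 4²)) = -6 + 21/(√((0 - 2) + 20) - 2*√(64 + 16)) = -6 + 21/(√(-2 + 20) - 8*√5) = -6 + 21/(√18 - 8*√5) = -6 + 21/(3*√2 - 8*√5) = -6 + 21/(-8*√5 + 3*√2)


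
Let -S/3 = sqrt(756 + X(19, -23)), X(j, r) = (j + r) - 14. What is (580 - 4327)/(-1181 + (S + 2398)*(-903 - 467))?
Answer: 12314294427/10788228076681 + 46200510*sqrt(82)/10788228076681 ≈ 0.0011802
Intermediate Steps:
X(j, r) = -14 + j + r
S = -9*sqrt(82) (S = -3*sqrt(756 + (-14 + 19 - 23)) = -3*sqrt(756 - 18) = -9*sqrt(82) ≈ -81.498)
(580 - 4327)/(-1181 + (S + 2398)*(-903 - 467)) = (580 - 4327)/(-1181 + (-9*sqrt(82) + 2398)*(-903 - 467)) = -3747/(-1181 + (2398 - 9*sqrt(82))*(-1370)) = -3747/(-1181 + (-3285260 + 12330*sqrt(82))) = -3747/(-3286441 + 12330*sqrt(82))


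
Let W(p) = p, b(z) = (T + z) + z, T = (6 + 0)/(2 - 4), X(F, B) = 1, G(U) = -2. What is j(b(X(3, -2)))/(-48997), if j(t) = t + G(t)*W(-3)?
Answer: -5/48997 ≈ -0.00010205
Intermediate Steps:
T = -3 (T = 6/(-2) = 6*(-1/2) = -3)
b(z) = -3 + 2*z (b(z) = (-3 + z) + z = -3 + 2*z)
j(t) = 6 + t (j(t) = t - 2*(-3) = t + 6 = 6 + t)
j(b(X(3, -2)))/(-48997) = (6 + (-3 + 2*1))/(-48997) = (6 + (-3 + 2))*(-1/48997) = (6 - 1)*(-1/48997) = 5*(-1/48997) = -5/48997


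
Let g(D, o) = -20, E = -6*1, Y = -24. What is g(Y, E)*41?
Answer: -820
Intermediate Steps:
E = -6
g(Y, E)*41 = -20*41 = -820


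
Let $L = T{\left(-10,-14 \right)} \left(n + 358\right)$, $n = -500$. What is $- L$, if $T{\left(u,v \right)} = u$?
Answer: $-1420$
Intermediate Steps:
$L = 1420$ ($L = - 10 \left(-500 + 358\right) = \left(-10\right) \left(-142\right) = 1420$)
$- L = \left(-1\right) 1420 = -1420$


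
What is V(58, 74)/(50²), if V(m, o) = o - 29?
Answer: 9/500 ≈ 0.018000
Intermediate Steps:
V(m, o) = -29 + o
V(58, 74)/(50²) = (-29 + 74)/(50²) = 45/2500 = 45*(1/2500) = 9/500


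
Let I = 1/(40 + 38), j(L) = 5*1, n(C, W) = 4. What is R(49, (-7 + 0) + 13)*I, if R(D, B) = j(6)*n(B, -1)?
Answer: 10/39 ≈ 0.25641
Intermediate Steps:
j(L) = 5
R(D, B) = 20 (R(D, B) = 5*4 = 20)
I = 1/78 ≈ 0.012821
R(49, (-7 + 0) + 13)*I = 20*(1/78) = 10/39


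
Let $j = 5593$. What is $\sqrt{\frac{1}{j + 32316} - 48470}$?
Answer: $\frac{i \sqrt{69655862822161}}{37909} \approx 220.16 i$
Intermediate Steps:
$\sqrt{\frac{1}{j + 32316} - 48470} = \sqrt{\frac{1}{5593 + 32316} - 48470} = \sqrt{\frac{1}{37909} - 48470} = \sqrt{- \frac{1837449229}{37909}} = \frac{i \sqrt{69655862822161}}{37909}$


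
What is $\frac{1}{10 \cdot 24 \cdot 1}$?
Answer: $\frac{1}{240} \approx 0.0041667$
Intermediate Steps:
$\frac{1}{10 \cdot 24 \cdot 1} = \frac{1}{240 \cdot 1} = \frac{1}{240}$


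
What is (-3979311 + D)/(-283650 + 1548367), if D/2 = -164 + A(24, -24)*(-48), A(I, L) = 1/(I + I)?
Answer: -3979641/1264717 ≈ -3.1467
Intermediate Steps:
A(I, L) = 1/(2*I)
D = -330 (D = 2*(-164 + ((½)/24)*(-48)) = 2*(-164 + ((½)*(1/24))*(-48)) = 2*(-164 + (1/48)*(-48)) = 2*(-164 - 1) = 2*(-165) = -330)
(-3979311 + D)/(-283650 + 1548367) = (-3979311 - 330)/(-283650 + 1548367) = -3979641/1264717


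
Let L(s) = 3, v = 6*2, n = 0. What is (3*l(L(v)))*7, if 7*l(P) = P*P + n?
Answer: 27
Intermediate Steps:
v = 12
l(P) = P**2/7 (l(P) = (P*P + 0)/7 = (P**2 + 0)/7 = P**2/7)
(3*l(L(v)))*7 = (3*((1/7)*3**2))*7 = (3*((1/7)*9))*7 = (3*(9/7))*7 = (27/7)*7 = 27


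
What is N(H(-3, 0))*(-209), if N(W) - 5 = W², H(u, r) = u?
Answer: -2926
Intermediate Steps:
N(W) = 5 + W²
N(H(-3, 0))*(-209) = (5 + (-3)²)*(-209) = (5 + 9)*(-209) = 14*(-209) = -2926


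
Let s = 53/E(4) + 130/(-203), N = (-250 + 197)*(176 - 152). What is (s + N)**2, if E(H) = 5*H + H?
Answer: 38310467307025/23736384 ≈ 1.6140e+6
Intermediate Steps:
N = -1272 (N = -53*24 = -1272)
E(H) = 6*H
s = 7639/4872 (s = 53/((6*4)) + 130/(-203) = 53/24 + 130*(-1/203) = 53*(1/24) - 130/203 = 53/24 - 130/203 = 7639/4872 ≈ 1.5679)
(s + N)**2 = (7639/4872 - 1272)**2 = (-6189545/4872)**2 = 38310467307025/23736384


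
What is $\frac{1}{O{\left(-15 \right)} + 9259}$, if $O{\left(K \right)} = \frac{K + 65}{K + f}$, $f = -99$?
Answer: $\frac{57}{527738} \approx 0.00010801$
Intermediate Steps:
$O{\left(K \right)} = \frac{65 + K}{-99 + K}$ ($O{\left(K \right)} = \frac{K + 65}{K - 99} = \frac{65 + K}{-99 + K}$)
$\frac{1}{O{\left(-15 \right)} + 9259} = \frac{1}{\frac{65 - 15}{-99 - 15} + 9259} = \frac{1}{\frac{1}{-114} \cdot 50 + 9259} = \frac{1}{\left(- \frac{1}{114}\right) 50 + 9259} = \frac{1}{- \frac{25}{57} + 9259} = \frac{1}{\frac{527738}{57}} = \frac{57}{527738}$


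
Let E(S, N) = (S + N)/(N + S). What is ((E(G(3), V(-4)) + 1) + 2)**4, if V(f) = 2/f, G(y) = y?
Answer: 256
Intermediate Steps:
E(S, N) = 1 (E(S, N) = (N + S)/(N + S) = 1)
((E(G(3), V(-4)) + 1) + 2)**4 = ((1 + 1) + 2)**4 = (2 + 2)**4 = 4**4 = 256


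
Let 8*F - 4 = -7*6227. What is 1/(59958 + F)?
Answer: 8/436079 ≈ 1.8345e-5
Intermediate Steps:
F = -43585/8 (F = ½ + (-7*6227)/8 = ½ + (⅛)*(-43589) = ½ - 43589/8 = -43585/8 ≈ -5448.1)
1/(59958 + F) = 1/(59958 - 43585/8) = 1/(436079/8) = 8/436079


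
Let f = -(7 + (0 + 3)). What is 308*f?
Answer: -3080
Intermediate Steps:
f = -10 (f = -(7 + 3) = -1*10 = -10)
308*f = 308*(-10) = -3080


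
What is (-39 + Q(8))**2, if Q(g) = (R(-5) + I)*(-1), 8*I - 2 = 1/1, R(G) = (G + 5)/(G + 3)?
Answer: 99225/64 ≈ 1550.4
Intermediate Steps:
R(G) = (5 + G)/(3 + G)
I = 3/8 (I = 1/4 + (1/8)/1 = 1/4 + (1/8)*1 = 1/4 + 1/8 = 3/8 ≈ 0.37500)
Q(g) = -3/8 (Q(g) = ((5 - 5)/(3 - 5) + 3/8)*(-1) = (0/(-2) + 3/8)*(-1) = (-1/2*0 + 3/8)*(-1) = (0 + 3/8)*(-1) = (3/8)*(-1) = -3/8)
(-39 + Q(8))**2 = (-39 - 3/8)**2 = (-315/8)**2 = 99225/64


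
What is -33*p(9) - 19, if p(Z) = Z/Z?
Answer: -52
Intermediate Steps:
p(Z) = 1
-33*p(9) - 19 = -33*1 - 19 = -33 - 19 = -52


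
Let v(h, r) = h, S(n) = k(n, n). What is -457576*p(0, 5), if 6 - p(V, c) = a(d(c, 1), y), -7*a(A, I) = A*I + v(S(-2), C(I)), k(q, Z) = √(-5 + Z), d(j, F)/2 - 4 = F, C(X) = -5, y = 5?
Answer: -6013856 - 65368*I*√7 ≈ -6.0139e+6 - 1.7295e+5*I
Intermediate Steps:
d(j, F) = 8 + 2*F
S(n) = √(-5 + n)
a(A, I) = -I*√7/7 - A*I/7 (a(A, I) = -(A*I + √(-5 - 2))/7 = -(A*I + √(-7))/7 = -(A*I + I*√7)/7 = -(I*√7 + A*I)/7 = -I*√7/7 - A*I/7)
p(V, c) = 92/7 + I*√7/7 (p(V, c) = 6 - (-I*√7/7 - ⅐*(8 + 2*1)*5) = 6 - (-I*√7/7 - ⅐*(8 + 2)*5) = 6 - (-I*√7/7 - ⅐*10*5) = 6 - (-I*√7/7 - 50/7) = 6 - (-50/7 - I*√7/7) = 6 + (50/7 + I*√7/7) = 92/7 + I*√7/7)
-457576*p(0, 5) = -457576*(92/7 + I*√7/7) = -6013856 - 65368*I*√7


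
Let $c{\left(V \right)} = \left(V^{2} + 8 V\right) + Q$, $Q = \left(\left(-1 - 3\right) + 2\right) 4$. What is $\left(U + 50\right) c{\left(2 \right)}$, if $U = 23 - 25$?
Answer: $576$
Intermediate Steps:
$U = -2$ ($U = 23 - 25 = -2$)
$Q = -8$ ($Q = \left(-4 + 2\right) 4 = \left(-2\right) 4 = -8$)
$c{\left(V \right)} = -8 + V^{2} + 8 V$ ($c{\left(V \right)} = \left(V^{2} + 8 V\right) - 8 = -8 + V^{2} + 8 V$)
$\left(U + 50\right) c{\left(2 \right)} = \left(-2 + 50\right) \left(-8 + 2^{2} + 8 \cdot 2\right) = 48 \left(-8 + 4 + 16\right) = 48 \cdot 12 = 576$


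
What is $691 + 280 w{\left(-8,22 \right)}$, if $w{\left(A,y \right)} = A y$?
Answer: $-48589$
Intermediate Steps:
$691 + 280 w{\left(-8,22 \right)} = 691 + 280 \left(\left(-8\right) 22\right) = 691 + 280 \left(-176\right) = 691 - 49280 = -48589$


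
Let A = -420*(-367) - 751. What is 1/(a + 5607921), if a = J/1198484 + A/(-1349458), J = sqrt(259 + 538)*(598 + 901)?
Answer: 3667119921691905908659230263848/20564918401543445680397598306200967647 - 817885721824548702556*sqrt(797)/20564918401543445680397598306200967647 ≈ 1.7832e-7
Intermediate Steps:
A = 153389 (A = 154140 - 751 = 153389)
J = 1499*sqrt(797) (J = sqrt(797)*1499 = 1499*sqrt(797) ≈ 42319.)
a = -153389/1349458 + 1499*sqrt(797)/1198484 (a = (1499*sqrt(797))/1198484 + 153389/(-1349458) = (1499*sqrt(797))*(1/1198484) + 153389*(-1/1349458) = 1499*sqrt(797)/1198484 - 153389/1349458 = -153389/1349458 + 1499*sqrt(797)/1198484 ≈ -0.078357)
1/(a + 5607921) = 1/((-153389/1349458 + 1499*sqrt(797)/1198484) + 5607921) = 1/(7567653703429/1349458 + 1499*sqrt(797)/1198484)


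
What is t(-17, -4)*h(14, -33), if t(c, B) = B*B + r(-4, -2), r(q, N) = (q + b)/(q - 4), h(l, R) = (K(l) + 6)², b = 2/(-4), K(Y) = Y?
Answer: 6625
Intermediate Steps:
b = -½ (b = 2*(-¼) = -½ ≈ -0.50000)
h(l, R) = (6 + l)² (h(l, R) = (l + 6)² = (6 + l)²)
r(q, N) = (-½ + q)/(-4 + q) (r(q, N) = (q - ½)/(q - 4) = (-½ + q)/(-4 + q))
t(c, B) = 9/16 + B² (t(c, B) = B*B + (-½ - 4)/(-4 - 4) = B² - 9/2/(-8) = B² - ⅛*(-9/2) = B² + 9/16 = 9/16 + B²)
t(-17, -4)*h(14, -33) = (9/16 + (-4)²)*(6 + 14)² = (9/16 + 16)*20² = (265/16)*400 = 6625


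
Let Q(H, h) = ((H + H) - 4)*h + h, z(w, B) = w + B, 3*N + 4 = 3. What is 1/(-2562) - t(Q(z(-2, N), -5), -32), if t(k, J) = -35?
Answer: 89669/2562 ≈ 35.000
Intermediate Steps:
N = -⅓ (N = -4/3 + (⅓)*3 = -4/3 + 1 = -⅓ ≈ -0.33333)
z(w, B) = B + w
Q(H, h) = h + h*(-4 + 2*H) (Q(H, h) = (2*H - 4)*h + h = (-4 + 2*H)*h + h = h*(-4 + 2*H) + h = h + h*(-4 + 2*H))
1/(-2562) - t(Q(z(-2, N), -5), -32) = 1/(-2562) - 1*(-35) = -1/2562 + 35 = 89669/2562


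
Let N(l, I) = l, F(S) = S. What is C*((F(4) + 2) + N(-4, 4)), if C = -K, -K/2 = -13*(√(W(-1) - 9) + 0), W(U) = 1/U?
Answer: -52*I*√10 ≈ -164.44*I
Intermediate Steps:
K = 26*I*√10 (K = -(-26)*(√(1/(-1) - 9) + 0) = -(-26)*(√(-1 - 9) + 0) = -(-26)*(√(-10) + 0) = -(-26)*(I*√10 + 0) = -(-26)*I*√10 = 26*I*√10 ≈ 82.219*I)
C = -26*I*√10 ≈ -82.219*I
C*((F(4) + 2) + N(-4, 4)) = (-26*I*√10)*((4 + 2) - 4) = (-26*I*√10)*(6 - 4) = -26*I*√10*2 = -52*I*√10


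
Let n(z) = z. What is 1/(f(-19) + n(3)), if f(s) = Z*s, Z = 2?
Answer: -1/35 ≈ -0.028571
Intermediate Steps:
f(s) = 2*s
1/(f(-19) + n(3)) = 1/(2*(-19) + 3) = 1/(-38 + 3) = 1/(-35) = -1/35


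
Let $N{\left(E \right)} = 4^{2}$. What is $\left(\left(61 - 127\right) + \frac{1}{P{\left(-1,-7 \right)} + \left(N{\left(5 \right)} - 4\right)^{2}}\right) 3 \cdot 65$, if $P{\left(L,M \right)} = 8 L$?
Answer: $- \frac{1750125}{136} \approx -12869.0$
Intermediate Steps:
$N{\left(E \right)} = 16$
$\left(\left(61 - 127\right) + \frac{1}{P{\left(-1,-7 \right)} + \left(N{\left(5 \right)} - 4\right)^{2}}\right) 3 \cdot 65 = \left(\left(61 - 127\right) + \frac{1}{8 \left(-1\right) + \left(16 - 4\right)^{2}}\right) 3 \cdot 65 = \left(\left(61 - 127\right) + \frac{1}{-8 + 12^{2}}\right) 195 = \left(-66 + \frac{1}{-8 + 144}\right) 195 = \left(-66 + \frac{1}{136}\right) 195 = \left(- \frac{8975}{136}\right) 195 = - \frac{1750125}{136}$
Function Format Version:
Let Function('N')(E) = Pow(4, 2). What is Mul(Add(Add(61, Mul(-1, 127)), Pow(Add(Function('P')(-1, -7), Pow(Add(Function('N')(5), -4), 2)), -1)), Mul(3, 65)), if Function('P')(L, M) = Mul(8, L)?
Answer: Rational(-1750125, 136) ≈ -12869.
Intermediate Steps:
Function('N')(E) = 16
Mul(Add(Add(61, Mul(-1, 127)), Pow(Add(Function('P')(-1, -7), Pow(Add(Function('N')(5), -4), 2)), -1)), Mul(3, 65)) = Mul(Add(Add(61, Mul(-1, 127)), Pow(Add(Mul(8, -1), Pow(Add(16, -4), 2)), -1)), Mul(3, 65)) = Mul(Add(Add(61, -127), Pow(Add(-8, Pow(12, 2)), -1)), 195) = Mul(Add(-66, Pow(Add(-8, 144), -1)), 195) = Mul(Add(-66, Pow(136, -1)), 195) = Mul(Add(-66, Rational(1, 136)), 195) = Mul(Rational(-8975, 136), 195) = Rational(-1750125, 136)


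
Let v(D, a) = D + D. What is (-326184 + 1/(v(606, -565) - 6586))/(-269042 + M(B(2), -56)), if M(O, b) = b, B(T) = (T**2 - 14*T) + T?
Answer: 1752912817/1446132652 ≈ 1.2121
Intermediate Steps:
v(D, a) = 2*D
B(T) = T**2 - 13*T
(-326184 + 1/(v(606, -565) - 6586))/(-269042 + M(B(2), -56)) = (-326184 + 1/(2*606 - 6586))/(-269042 - 56) = (-326184 + 1/(1212 - 6586))/(-269098) = (-326184 + 1/(-5374))*(-1/269098) = (-326184 - 1/5374)*(-1/269098) = -1752912817/5374*(-1/269098) = 1752912817/1446132652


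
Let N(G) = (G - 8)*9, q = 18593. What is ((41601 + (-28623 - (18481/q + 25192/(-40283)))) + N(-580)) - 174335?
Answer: -124817347229798/748981819 ≈ -1.6665e+5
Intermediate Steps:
N(G) = -72 + 9*G (N(G) = (-8 + G)*9 = -72 + 9*G)
((41601 + (-28623 - (18481/q + 25192/(-40283)))) + N(-580)) - 174335 = ((41601 + (-28623 - (18481/18593 + 25192/(-40283)))) + (-72 + 9*(-580))) - 174335 = ((41601 + (-28623 - (18481*(1/18593) + 25192*(-1/40283)))) + (-72 - 5220)) - 174335 = ((41601 + (-28623 - (18481/18593 - 25192/40283))) - 5292) - 174335 = ((41601 + (-28623 - 1*276075267/748981819)) - 5292) - 174335 = ((41601 + (-28623 - 276075267/748981819)) - 5292) - 174335 = ((41601 - 21438382680504/748981819) - 5292) - 174335 = (9720009971715/748981819 - 5292) - 174335 = 5756398185567/748981819 - 174335 = -124817347229798/748981819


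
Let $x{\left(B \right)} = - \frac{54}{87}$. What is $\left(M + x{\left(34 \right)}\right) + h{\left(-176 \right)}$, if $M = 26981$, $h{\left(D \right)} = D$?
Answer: $\frac{777327}{29} \approx 26804.0$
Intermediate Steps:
$x{\left(B \right)} = - \frac{18}{29}$ ($x{\left(B \right)} = \left(-54\right) \frac{1}{87} = - \frac{18}{29}$)
$\left(M + x{\left(34 \right)}\right) + h{\left(-176 \right)} = \left(26981 - \frac{18}{29}\right) - 176 = \frac{782431}{29} - 176 = \frac{777327}{29}$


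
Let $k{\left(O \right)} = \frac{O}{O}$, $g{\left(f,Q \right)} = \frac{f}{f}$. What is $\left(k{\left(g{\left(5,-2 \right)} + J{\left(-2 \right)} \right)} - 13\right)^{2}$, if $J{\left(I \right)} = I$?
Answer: $144$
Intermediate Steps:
$g{\left(f,Q \right)} = 1$
$k{\left(O \right)} = 1$
$\left(k{\left(g{\left(5,-2 \right)} + J{\left(-2 \right)} \right)} - 13\right)^{2} = \left(1 - 13\right)^{2} = \left(-12\right)^{2} = 144$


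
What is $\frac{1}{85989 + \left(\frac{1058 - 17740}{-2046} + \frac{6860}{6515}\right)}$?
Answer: $\frac{1332969}{114632943220} \approx 1.1628 \cdot 10^{-5}$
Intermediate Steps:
$\frac{1}{85989 + \left(\frac{1058 - 17740}{-2046} + \frac{6860}{6515}\right)} = \frac{1}{85989 + \left(\left(-16682\right) \left(- \frac{1}{2046}\right) + 6860 \cdot \frac{1}{6515}\right)} = \frac{1}{85989 + \left(\frac{8341}{1023} + \frac{1372}{1303}\right)} = \frac{1}{85989 + \frac{12271879}{1332969}} = \frac{1}{\frac{114632943220}{1332969}} = \frac{1332969}{114632943220}$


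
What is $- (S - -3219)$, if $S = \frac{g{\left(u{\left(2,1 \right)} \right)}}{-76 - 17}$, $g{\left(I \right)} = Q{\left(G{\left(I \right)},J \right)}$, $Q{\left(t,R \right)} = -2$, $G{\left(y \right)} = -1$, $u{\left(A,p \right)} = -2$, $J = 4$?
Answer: $- \frac{299369}{93} \approx -3219.0$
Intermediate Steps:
$g{\left(I \right)} = -2$
$S = \frac{2}{93}$ ($S = - \frac{2}{-76 - 17} = - \frac{2}{-93} = \left(-2\right) \left(- \frac{1}{93}\right) = \frac{2}{93} \approx 0.021505$)
$- (S - -3219) = - (\frac{2}{93} - -3219) = - (\frac{2}{93} + 3219) = \left(-1\right) \frac{299369}{93} = - \frac{299369}{93}$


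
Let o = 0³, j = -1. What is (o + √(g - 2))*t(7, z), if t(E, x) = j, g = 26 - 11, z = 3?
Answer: -√13 ≈ -3.6056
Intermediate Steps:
g = 15
o = 0
t(E, x) = -1
(o + √(g - 2))*t(7, z) = (0 + √(15 - 2))*(-1) = (0 + √13)*(-1) = √13*(-1) = -√13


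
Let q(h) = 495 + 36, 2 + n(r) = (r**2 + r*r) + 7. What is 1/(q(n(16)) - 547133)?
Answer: -1/546602 ≈ -1.8295e-6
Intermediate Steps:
n(r) = 5 + 2*r**2 (n(r) = -2 + ((r**2 + r*r) + 7) = -2 + ((r**2 + r**2) + 7) = -2 + (2*r**2 + 7) = -2 + (7 + 2*r**2) = 5 + 2*r**2)
q(h) = 531
1/(q(n(16)) - 547133) = 1/(531 - 547133) = 1/(-546602) = -1/546602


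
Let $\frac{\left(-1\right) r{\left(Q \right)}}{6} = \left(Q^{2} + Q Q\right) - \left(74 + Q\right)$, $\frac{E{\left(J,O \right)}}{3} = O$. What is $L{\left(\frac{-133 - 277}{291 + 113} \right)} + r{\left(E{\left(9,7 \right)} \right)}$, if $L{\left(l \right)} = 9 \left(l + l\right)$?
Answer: $- \frac{478767}{101} \approx -4740.3$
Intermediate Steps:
$E{\left(J,O \right)} = 3 O$
$L{\left(l \right)} = 18 l$ ($L{\left(l \right)} = 9 \cdot 2 l = 18 l$)
$r{\left(Q \right)} = 444 - 12 Q^{2} + 6 Q$ ($r{\left(Q \right)} = - 6 \left(\left(Q^{2} + Q Q\right) - \left(74 + Q\right)\right) = - 6 \left(\left(Q^{2} + Q^{2}\right) - \left(74 + Q\right)\right) = - 6 \left(2 Q^{2} - \left(74 + Q\right)\right) = - 6 \left(-74 - Q + 2 Q^{2}\right) = 444 - 12 Q^{2} + 6 Q$)
$L{\left(\frac{-133 - 277}{291 + 113} \right)} + r{\left(E{\left(9,7 \right)} \right)} = 18 \frac{-133 - 277}{291 + 113} + \left(444 - 12 \left(3 \cdot 7\right)^{2} + 6 \cdot 3 \cdot 7\right) = 18 \left(- \frac{410}{404}\right) + \left(444 - 12 \cdot 21^{2} + 6 \cdot 21\right) = 18 \left(\left(-410\right) \frac{1}{404}\right) + \left(444 - 5292 + 126\right) = 18 \left(- \frac{205}{202}\right) + \left(444 - 5292 + 126\right) = - \frac{1845}{101} - 4722 = - \frac{478767}{101}$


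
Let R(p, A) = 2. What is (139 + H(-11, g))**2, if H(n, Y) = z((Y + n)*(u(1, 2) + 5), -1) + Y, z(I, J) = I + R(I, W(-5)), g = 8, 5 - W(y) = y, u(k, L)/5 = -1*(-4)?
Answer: 5476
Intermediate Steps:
u(k, L) = 20 (u(k, L) = 5*(-1*(-4)) = 5*4 = 20)
W(y) = 5 - y
z(I, J) = 2 + I (z(I, J) = I + 2 = 2 + I)
H(n, Y) = 2 + 25*n + 26*Y (H(n, Y) = (2 + (Y + n)*(20 + 5)) + Y = (2 + (Y + n)*25) + Y = (2 + (25*Y + 25*n)) + Y = (2 + 25*Y + 25*n) + Y = 2 + 25*n + 26*Y)
(139 + H(-11, g))**2 = (139 + (2 + 25*(-11) + 26*8))**2 = (139 + (2 - 275 + 208))**2 = (139 - 65)**2 = 74**2 = 5476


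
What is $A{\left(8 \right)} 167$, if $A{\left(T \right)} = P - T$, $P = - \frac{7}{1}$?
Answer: $-2505$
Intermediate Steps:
$P = -7$ ($P = \left(-7\right) 1 = -7$)
$A{\left(T \right)} = -7 - T$
$A{\left(8 \right)} 167 = \left(-7 - 8\right) 167 = \left(-15\right) 167 = -2505$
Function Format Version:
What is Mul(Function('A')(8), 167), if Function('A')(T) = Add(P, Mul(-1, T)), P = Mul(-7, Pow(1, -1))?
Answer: -2505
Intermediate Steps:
P = -7 (P = Mul(-7, 1) = -7)
Function('A')(T) = Add(-7, Mul(-1, T))
Mul(Function('A')(8), 167) = Mul(Add(-7, Mul(-1, 8)), 167) = Mul(Add(-7, -8), 167) = Mul(-15, 167) = -2505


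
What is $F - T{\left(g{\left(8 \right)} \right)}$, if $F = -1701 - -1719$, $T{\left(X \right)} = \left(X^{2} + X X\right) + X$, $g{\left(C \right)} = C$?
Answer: $-118$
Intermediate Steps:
$T{\left(X \right)} = X + 2 X^{2}$ ($T{\left(X \right)} = \left(X^{2} + X^{2}\right) + X = 2 X^{2} + X = X + 2 X^{2}$)
$F = 18$ ($F = -1701 + 1719 = 18$)
$F - T{\left(g{\left(8 \right)} \right)} = 18 - 8 \left(1 + 2 \cdot 8\right) = 18 - 8 \left(1 + 16\right) = 18 - 8 \cdot 17 = 18 - 136 = -118$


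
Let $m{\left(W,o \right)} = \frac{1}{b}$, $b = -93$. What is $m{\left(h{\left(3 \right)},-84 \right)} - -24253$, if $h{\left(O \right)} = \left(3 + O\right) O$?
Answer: $\frac{2255528}{93} \approx 24253.0$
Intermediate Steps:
$h{\left(O \right)} = O \left(3 + O\right)$
$m{\left(W,o \right)} = - \frac{1}{93}$ ($m{\left(W,o \right)} = \frac{1}{-93} = - \frac{1}{93}$)
$m{\left(h{\left(3 \right)},-84 \right)} - -24253 = - \frac{1}{93} - -24253 = - \frac{1}{93} + 24253 = \frac{2255528}{93}$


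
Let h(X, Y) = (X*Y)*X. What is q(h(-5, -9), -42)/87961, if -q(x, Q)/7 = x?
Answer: 1575/87961 ≈ 0.017906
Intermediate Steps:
h(X, Y) = Y*X**2
q(x, Q) = -7*x
q(h(-5, -9), -42)/87961 = -(-63)*(-5)**2/87961 = -(-63)*25*(1/87961) = -7*(-225)*(1/87961) = 1575*(1/87961) = 1575/87961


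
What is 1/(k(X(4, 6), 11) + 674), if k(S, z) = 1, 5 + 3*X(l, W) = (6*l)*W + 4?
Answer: 1/675 ≈ 0.0014815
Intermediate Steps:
X(l, W) = -⅓ + 2*W*l (X(l, W) = -5/3 + ((6*l)*W + 4)/3 = -5/3 + (6*W*l + 4)/3 = -5/3 + (4 + 6*W*l)/3 = -5/3 + (4/3 + 2*W*l) = -⅓ + 2*W*l)
1/(k(X(4, 6), 11) + 674) = 1/(1 + 674) = 1/675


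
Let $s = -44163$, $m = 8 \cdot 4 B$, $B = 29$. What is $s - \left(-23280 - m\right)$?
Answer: $-19955$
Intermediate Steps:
$m = 928$ ($m = 8 \cdot 4 \cdot 29 = 32 \cdot 29 = 928$)
$s - \left(-23280 - m\right) = -44163 - \left(-23280 - 928\right) = -44163 - -24208 = -44163 + 24208 = -19955$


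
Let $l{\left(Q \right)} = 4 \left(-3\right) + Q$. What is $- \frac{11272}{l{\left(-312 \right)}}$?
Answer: $\frac{2818}{81} \approx 34.79$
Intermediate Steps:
$l{\left(Q \right)} = -12 + Q$
$- \frac{11272}{l{\left(-312 \right)}} = - \frac{11272}{-12 - 312} = - \frac{11272}{-324} = \left(-11272\right) \left(- \frac{1}{324}\right) = \frac{2818}{81}$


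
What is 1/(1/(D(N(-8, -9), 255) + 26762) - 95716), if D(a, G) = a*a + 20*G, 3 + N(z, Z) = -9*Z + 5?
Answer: -38751/3709090715 ≈ -1.0448e-5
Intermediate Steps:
N(z, Z) = 2 - 9*Z (N(z, Z) = -3 + (-9*Z + 5) = -3 + (5 - 9*Z) = 2 - 9*Z)
D(a, G) = a² + 20*G
1/(1/(D(N(-8, -9), 255) + 26762) - 95716) = 1/(1/(((2 - 9*(-9))² + 20*255) + 26762) - 95716) = 1/(1/(((2 + 81)² + 5100) + 26762) - 95716) = 1/(1/((83² + 5100) + 26762) - 95716) = 1/(1/((6889 + 5100) + 26762) - 95716) = 1/(1/(11989 + 26762) - 95716) = 1/(1/38751 - 95716) = 1/(-3709090715/38751) = -38751/3709090715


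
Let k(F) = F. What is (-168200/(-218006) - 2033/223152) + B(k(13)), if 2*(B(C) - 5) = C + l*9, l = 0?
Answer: 298274210845/24324237456 ≈ 12.262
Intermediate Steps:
B(C) = 5 + C/2 (B(C) = 5 + (C + 0*9)/2 = 5 + (C + 0)/2 = 5 + C/2)
(-168200/(-218006) - 2033/223152) + B(k(13)) = (-168200/(-218006) - 2033/223152) + (5 + (1/2)*13) = (-168200*(-1/218006) - 2033*1/223152) + (5 + 13/2) = (84100/109003 - 2033/223152) + 23/2 = 18545480101/24324237456 + 23/2 = 298274210845/24324237456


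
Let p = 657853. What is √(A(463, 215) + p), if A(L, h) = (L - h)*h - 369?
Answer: 2*√177701 ≈ 843.09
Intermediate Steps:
A(L, h) = -369 + h*(L - h) (A(L, h) = h*(L - h) - 369 = -369 + h*(L - h))
√(A(463, 215) + p) = √((-369 - 1*215² + 463*215) + 657853) = √((-369 - 1*46225 + 99545) + 657853) = √((-369 - 46225 + 99545) + 657853) = √(52951 + 657853) = √710804 = 2*√177701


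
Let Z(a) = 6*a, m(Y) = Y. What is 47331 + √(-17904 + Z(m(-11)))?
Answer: 47331 + I*√17970 ≈ 47331.0 + 134.05*I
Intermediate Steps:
47331 + √(-17904 + Z(m(-11))) = 47331 + √(-17904 + 6*(-11)) = 47331 + √(-17904 - 66) = 47331 + √(-17970) = 47331 + I*√17970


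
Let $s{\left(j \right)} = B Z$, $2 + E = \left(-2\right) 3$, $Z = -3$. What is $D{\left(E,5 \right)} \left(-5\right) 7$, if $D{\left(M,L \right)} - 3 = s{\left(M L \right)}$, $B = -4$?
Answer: $-525$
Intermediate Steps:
$E = -8$ ($E = -2 - 6 = -8$)
$s{\left(j \right)} = 12$ ($s{\left(j \right)} = \left(-4\right) \left(-3\right) = 12$)
$D{\left(M,L \right)} = 15$ ($D{\left(M,L \right)} = 3 + 12 = 15$)
$D{\left(E,5 \right)} \left(-5\right) 7 = 15 \left(-5\right) 7 = \left(-75\right) 7 = -525$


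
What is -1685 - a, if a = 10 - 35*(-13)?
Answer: -2150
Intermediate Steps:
a = 465 (a = 10 + 455 = 465)
-1685 - a = -1685 - 1*465 = -1685 - 465 = -2150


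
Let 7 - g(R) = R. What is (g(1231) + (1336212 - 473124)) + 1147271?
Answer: 2009135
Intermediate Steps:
g(R) = 7 - R
(g(1231) + (1336212 - 473124)) + 1147271 = ((7 - 1*1231) + (1336212 - 473124)) + 1147271 = ((7 - 1231) + 863088) + 1147271 = (-1224 + 863088) + 1147271 = 861864 + 1147271 = 2009135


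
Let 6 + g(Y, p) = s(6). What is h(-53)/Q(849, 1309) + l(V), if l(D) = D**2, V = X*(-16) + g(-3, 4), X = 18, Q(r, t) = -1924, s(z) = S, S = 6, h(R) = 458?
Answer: 79791899/962 ≈ 82944.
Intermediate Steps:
s(z) = 6
g(Y, p) = 0 (g(Y, p) = -6 + 6 = 0)
V = -288 (V = 18*(-16) + 0 = -288 + 0 = -288)
h(-53)/Q(849, 1309) + l(V) = 458/(-1924) + (-288)**2 = 458*(-1/1924) + 82944 = -229/962 + 82944 = 79791899/962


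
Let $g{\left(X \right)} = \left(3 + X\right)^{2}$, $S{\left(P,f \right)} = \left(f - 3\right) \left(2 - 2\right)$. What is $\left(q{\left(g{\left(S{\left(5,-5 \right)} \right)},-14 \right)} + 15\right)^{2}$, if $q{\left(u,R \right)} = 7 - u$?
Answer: $169$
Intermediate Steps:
$S{\left(P,f \right)} = 0$ ($S{\left(P,f \right)} = \left(-3 + f\right) 0 = 0$)
$\left(q{\left(g{\left(S{\left(5,-5 \right)} \right)},-14 \right)} + 15\right)^{2} = \left(\left(7 - \left(3 + 0\right)^{2}\right) + 15\right)^{2} = \left(\left(7 - 3^{2}\right) + 15\right)^{2} = \left(\left(7 - 9\right) + 15\right)^{2} = \left(-2 + 15\right)^{2} = 13^{2} = 169$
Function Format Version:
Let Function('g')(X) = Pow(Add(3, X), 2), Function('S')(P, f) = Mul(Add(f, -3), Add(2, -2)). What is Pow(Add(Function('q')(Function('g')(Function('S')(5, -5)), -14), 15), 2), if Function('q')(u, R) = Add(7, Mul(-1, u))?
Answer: 169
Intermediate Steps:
Function('S')(P, f) = 0 (Function('S')(P, f) = Mul(Add(-3, f), 0) = 0)
Pow(Add(Function('q')(Function('g')(Function('S')(5, -5)), -14), 15), 2) = Pow(Add(Add(7, Mul(-1, Pow(Add(3, 0), 2))), 15), 2) = Pow(Add(Add(7, Mul(-1, Pow(3, 2))), 15), 2) = Pow(Add(Add(7, Mul(-1, 9)), 15), 2) = Pow(Add(Add(7, -9), 15), 2) = Pow(Add(-2, 15), 2) = Pow(13, 2) = 169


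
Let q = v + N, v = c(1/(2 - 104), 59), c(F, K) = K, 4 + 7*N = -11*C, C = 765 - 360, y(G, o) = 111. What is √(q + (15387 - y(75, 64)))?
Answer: √14698 ≈ 121.24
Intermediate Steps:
C = 405
N = -637 (N = -4/7 + (-11*405)/7 = -4/7 + (⅐)*(-4455) = -4/7 - 4455/7 = -637)
v = 59
q = -578 (q = 59 - 637 = -578)
√(q + (15387 - y(75, 64))) = √(-578 + (15387 - 1*111)) = √(-578 + (15387 - 111)) = √(-578 + 15276) = √14698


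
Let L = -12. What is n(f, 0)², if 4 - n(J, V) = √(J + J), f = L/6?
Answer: 12 - 16*I ≈ 12.0 - 16.0*I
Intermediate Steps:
f = -2 (f = -12/6 = -12*⅙ = -2)
n(J, V) = 4 - √2*√J (n(J, V) = 4 - √(J + J) = 4 - √(2*J) = 4 - √2*√J)
n(f, 0)² = (4 - √2*√(-2))² = (4 - √2*I*√2)² = (4 - 2*I)²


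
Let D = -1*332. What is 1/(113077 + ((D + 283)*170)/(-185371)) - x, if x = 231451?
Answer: -4851491834430176/20961204897 ≈ -2.3145e+5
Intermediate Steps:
D = -332
1/(113077 + ((D + 283)*170)/(-185371)) - x = 1/(113077 + ((-332 + 283)*170)/(-185371)) - 1*231451 = 1/(113077 - 49*170*(-1/185371)) - 231451 = 1/(113077 - 8330*(-1/185371)) - 231451 = 1/(113077 + 8330/185371) - 231451 = 1/(20961204897/185371) - 231451 = 185371/20961204897 - 231451 = -4851491834430176/20961204897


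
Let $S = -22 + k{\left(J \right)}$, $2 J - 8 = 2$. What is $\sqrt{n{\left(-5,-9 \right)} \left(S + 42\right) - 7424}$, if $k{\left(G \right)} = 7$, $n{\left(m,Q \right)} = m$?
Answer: $i \sqrt{7559} \approx 86.943 i$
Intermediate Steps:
$J = 5$ ($J = 4 + \frac{1}{2} \cdot 2 = 4 + 1 = 5$)
$S = -15$ ($S = -22 + 7 = -15$)
$\sqrt{n{\left(-5,-9 \right)} \left(S + 42\right) - 7424} = \sqrt{- 5 \left(-15 + 42\right) - 7424} = \sqrt{\left(-5\right) 27 - 7424} = \sqrt{-135 - 7424} = \sqrt{-7559} = i \sqrt{7559}$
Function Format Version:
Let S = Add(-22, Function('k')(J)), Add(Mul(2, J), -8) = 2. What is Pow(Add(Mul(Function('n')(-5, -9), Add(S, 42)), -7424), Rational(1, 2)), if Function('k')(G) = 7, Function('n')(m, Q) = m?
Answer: Mul(I, Pow(7559, Rational(1, 2))) ≈ Mul(86.943, I)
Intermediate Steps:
J = 5 (J = Add(4, Mul(Rational(1, 2), 2)) = Add(4, 1) = 5)
S = -15 (S = Add(-22, 7) = -15)
Pow(Add(Mul(Function('n')(-5, -9), Add(S, 42)), -7424), Rational(1, 2)) = Pow(Add(Mul(-5, Add(-15, 42)), -7424), Rational(1, 2)) = Pow(Add(Mul(-5, 27), -7424), Rational(1, 2)) = Pow(Add(-135, -7424), Rational(1, 2)) = Pow(-7559, Rational(1, 2)) = Mul(I, Pow(7559, Rational(1, 2)))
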